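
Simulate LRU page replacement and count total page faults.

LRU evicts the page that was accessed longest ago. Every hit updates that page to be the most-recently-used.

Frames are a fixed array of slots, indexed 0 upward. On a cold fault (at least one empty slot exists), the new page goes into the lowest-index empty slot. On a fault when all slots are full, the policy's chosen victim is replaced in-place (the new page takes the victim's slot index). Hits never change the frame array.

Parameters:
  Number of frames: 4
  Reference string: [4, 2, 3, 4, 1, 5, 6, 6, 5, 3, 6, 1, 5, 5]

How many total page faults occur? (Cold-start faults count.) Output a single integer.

Step 0: ref 4 → FAULT, frames=[4,-,-,-]
Step 1: ref 2 → FAULT, frames=[4,2,-,-]
Step 2: ref 3 → FAULT, frames=[4,2,3,-]
Step 3: ref 4 → HIT, frames=[4,2,3,-]
Step 4: ref 1 → FAULT, frames=[4,2,3,1]
Step 5: ref 5 → FAULT (evict 2), frames=[4,5,3,1]
Step 6: ref 6 → FAULT (evict 3), frames=[4,5,6,1]
Step 7: ref 6 → HIT, frames=[4,5,6,1]
Step 8: ref 5 → HIT, frames=[4,5,6,1]
Step 9: ref 3 → FAULT (evict 4), frames=[3,5,6,1]
Step 10: ref 6 → HIT, frames=[3,5,6,1]
Step 11: ref 1 → HIT, frames=[3,5,6,1]
Step 12: ref 5 → HIT, frames=[3,5,6,1]
Step 13: ref 5 → HIT, frames=[3,5,6,1]
Total faults: 7

Answer: 7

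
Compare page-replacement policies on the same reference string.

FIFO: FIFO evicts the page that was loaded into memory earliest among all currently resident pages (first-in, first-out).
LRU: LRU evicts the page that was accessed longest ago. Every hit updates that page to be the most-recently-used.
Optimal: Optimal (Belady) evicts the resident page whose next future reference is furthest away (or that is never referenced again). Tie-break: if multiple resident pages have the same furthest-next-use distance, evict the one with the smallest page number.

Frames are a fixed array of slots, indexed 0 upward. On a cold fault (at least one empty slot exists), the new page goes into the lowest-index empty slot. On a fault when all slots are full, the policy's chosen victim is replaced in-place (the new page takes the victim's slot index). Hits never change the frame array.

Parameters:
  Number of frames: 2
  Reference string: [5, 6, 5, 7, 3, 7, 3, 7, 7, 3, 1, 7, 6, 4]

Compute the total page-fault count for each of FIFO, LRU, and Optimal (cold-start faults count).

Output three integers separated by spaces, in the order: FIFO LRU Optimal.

--- FIFO ---
  step 0: ref 5 -> FAULT, frames=[5,-] (faults so far: 1)
  step 1: ref 6 -> FAULT, frames=[5,6] (faults so far: 2)
  step 2: ref 5 -> HIT, frames=[5,6] (faults so far: 2)
  step 3: ref 7 -> FAULT, evict 5, frames=[7,6] (faults so far: 3)
  step 4: ref 3 -> FAULT, evict 6, frames=[7,3] (faults so far: 4)
  step 5: ref 7 -> HIT, frames=[7,3] (faults so far: 4)
  step 6: ref 3 -> HIT, frames=[7,3] (faults so far: 4)
  step 7: ref 7 -> HIT, frames=[7,3] (faults so far: 4)
  step 8: ref 7 -> HIT, frames=[7,3] (faults so far: 4)
  step 9: ref 3 -> HIT, frames=[7,3] (faults so far: 4)
  step 10: ref 1 -> FAULT, evict 7, frames=[1,3] (faults so far: 5)
  step 11: ref 7 -> FAULT, evict 3, frames=[1,7] (faults so far: 6)
  step 12: ref 6 -> FAULT, evict 1, frames=[6,7] (faults so far: 7)
  step 13: ref 4 -> FAULT, evict 7, frames=[6,4] (faults so far: 8)
  FIFO total faults: 8
--- LRU ---
  step 0: ref 5 -> FAULT, frames=[5,-] (faults so far: 1)
  step 1: ref 6 -> FAULT, frames=[5,6] (faults so far: 2)
  step 2: ref 5 -> HIT, frames=[5,6] (faults so far: 2)
  step 3: ref 7 -> FAULT, evict 6, frames=[5,7] (faults so far: 3)
  step 4: ref 3 -> FAULT, evict 5, frames=[3,7] (faults so far: 4)
  step 5: ref 7 -> HIT, frames=[3,7] (faults so far: 4)
  step 6: ref 3 -> HIT, frames=[3,7] (faults so far: 4)
  step 7: ref 7 -> HIT, frames=[3,7] (faults so far: 4)
  step 8: ref 7 -> HIT, frames=[3,7] (faults so far: 4)
  step 9: ref 3 -> HIT, frames=[3,7] (faults so far: 4)
  step 10: ref 1 -> FAULT, evict 7, frames=[3,1] (faults so far: 5)
  step 11: ref 7 -> FAULT, evict 3, frames=[7,1] (faults so far: 6)
  step 12: ref 6 -> FAULT, evict 1, frames=[7,6] (faults so far: 7)
  step 13: ref 4 -> FAULT, evict 7, frames=[4,6] (faults so far: 8)
  LRU total faults: 8
--- Optimal ---
  step 0: ref 5 -> FAULT, frames=[5,-] (faults so far: 1)
  step 1: ref 6 -> FAULT, frames=[5,6] (faults so far: 2)
  step 2: ref 5 -> HIT, frames=[5,6] (faults so far: 2)
  step 3: ref 7 -> FAULT, evict 5, frames=[7,6] (faults so far: 3)
  step 4: ref 3 -> FAULT, evict 6, frames=[7,3] (faults so far: 4)
  step 5: ref 7 -> HIT, frames=[7,3] (faults so far: 4)
  step 6: ref 3 -> HIT, frames=[7,3] (faults so far: 4)
  step 7: ref 7 -> HIT, frames=[7,3] (faults so far: 4)
  step 8: ref 7 -> HIT, frames=[7,3] (faults so far: 4)
  step 9: ref 3 -> HIT, frames=[7,3] (faults so far: 4)
  step 10: ref 1 -> FAULT, evict 3, frames=[7,1] (faults so far: 5)
  step 11: ref 7 -> HIT, frames=[7,1] (faults so far: 5)
  step 12: ref 6 -> FAULT, evict 1, frames=[7,6] (faults so far: 6)
  step 13: ref 4 -> FAULT, evict 6, frames=[7,4] (faults so far: 7)
  Optimal total faults: 7

Answer: 8 8 7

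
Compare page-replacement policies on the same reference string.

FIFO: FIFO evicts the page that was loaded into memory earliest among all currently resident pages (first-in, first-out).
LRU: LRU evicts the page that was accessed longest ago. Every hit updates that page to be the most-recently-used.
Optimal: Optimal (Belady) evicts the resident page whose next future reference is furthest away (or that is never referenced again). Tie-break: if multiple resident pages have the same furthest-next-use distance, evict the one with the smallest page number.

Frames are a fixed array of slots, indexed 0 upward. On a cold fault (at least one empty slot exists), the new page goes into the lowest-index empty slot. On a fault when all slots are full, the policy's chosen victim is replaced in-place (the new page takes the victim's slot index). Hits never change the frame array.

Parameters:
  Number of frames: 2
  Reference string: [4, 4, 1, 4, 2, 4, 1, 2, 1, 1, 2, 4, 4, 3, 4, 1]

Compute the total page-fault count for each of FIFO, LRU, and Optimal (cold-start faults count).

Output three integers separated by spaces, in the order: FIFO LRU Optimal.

Answer: 9 8 7

Derivation:
--- FIFO ---
  step 0: ref 4 -> FAULT, frames=[4,-] (faults so far: 1)
  step 1: ref 4 -> HIT, frames=[4,-] (faults so far: 1)
  step 2: ref 1 -> FAULT, frames=[4,1] (faults so far: 2)
  step 3: ref 4 -> HIT, frames=[4,1] (faults so far: 2)
  step 4: ref 2 -> FAULT, evict 4, frames=[2,1] (faults so far: 3)
  step 5: ref 4 -> FAULT, evict 1, frames=[2,4] (faults so far: 4)
  step 6: ref 1 -> FAULT, evict 2, frames=[1,4] (faults so far: 5)
  step 7: ref 2 -> FAULT, evict 4, frames=[1,2] (faults so far: 6)
  step 8: ref 1 -> HIT, frames=[1,2] (faults so far: 6)
  step 9: ref 1 -> HIT, frames=[1,2] (faults so far: 6)
  step 10: ref 2 -> HIT, frames=[1,2] (faults so far: 6)
  step 11: ref 4 -> FAULT, evict 1, frames=[4,2] (faults so far: 7)
  step 12: ref 4 -> HIT, frames=[4,2] (faults so far: 7)
  step 13: ref 3 -> FAULT, evict 2, frames=[4,3] (faults so far: 8)
  step 14: ref 4 -> HIT, frames=[4,3] (faults so far: 8)
  step 15: ref 1 -> FAULT, evict 4, frames=[1,3] (faults so far: 9)
  FIFO total faults: 9
--- LRU ---
  step 0: ref 4 -> FAULT, frames=[4,-] (faults so far: 1)
  step 1: ref 4 -> HIT, frames=[4,-] (faults so far: 1)
  step 2: ref 1 -> FAULT, frames=[4,1] (faults so far: 2)
  step 3: ref 4 -> HIT, frames=[4,1] (faults so far: 2)
  step 4: ref 2 -> FAULT, evict 1, frames=[4,2] (faults so far: 3)
  step 5: ref 4 -> HIT, frames=[4,2] (faults so far: 3)
  step 6: ref 1 -> FAULT, evict 2, frames=[4,1] (faults so far: 4)
  step 7: ref 2 -> FAULT, evict 4, frames=[2,1] (faults so far: 5)
  step 8: ref 1 -> HIT, frames=[2,1] (faults so far: 5)
  step 9: ref 1 -> HIT, frames=[2,1] (faults so far: 5)
  step 10: ref 2 -> HIT, frames=[2,1] (faults so far: 5)
  step 11: ref 4 -> FAULT, evict 1, frames=[2,4] (faults so far: 6)
  step 12: ref 4 -> HIT, frames=[2,4] (faults so far: 6)
  step 13: ref 3 -> FAULT, evict 2, frames=[3,4] (faults so far: 7)
  step 14: ref 4 -> HIT, frames=[3,4] (faults so far: 7)
  step 15: ref 1 -> FAULT, evict 3, frames=[1,4] (faults so far: 8)
  LRU total faults: 8
--- Optimal ---
  step 0: ref 4 -> FAULT, frames=[4,-] (faults so far: 1)
  step 1: ref 4 -> HIT, frames=[4,-] (faults so far: 1)
  step 2: ref 1 -> FAULT, frames=[4,1] (faults so far: 2)
  step 3: ref 4 -> HIT, frames=[4,1] (faults so far: 2)
  step 4: ref 2 -> FAULT, evict 1, frames=[4,2] (faults so far: 3)
  step 5: ref 4 -> HIT, frames=[4,2] (faults so far: 3)
  step 6: ref 1 -> FAULT, evict 4, frames=[1,2] (faults so far: 4)
  step 7: ref 2 -> HIT, frames=[1,2] (faults so far: 4)
  step 8: ref 1 -> HIT, frames=[1,2] (faults so far: 4)
  step 9: ref 1 -> HIT, frames=[1,2] (faults so far: 4)
  step 10: ref 2 -> HIT, frames=[1,2] (faults so far: 4)
  step 11: ref 4 -> FAULT, evict 2, frames=[1,4] (faults so far: 5)
  step 12: ref 4 -> HIT, frames=[1,4] (faults so far: 5)
  step 13: ref 3 -> FAULT, evict 1, frames=[3,4] (faults so far: 6)
  step 14: ref 4 -> HIT, frames=[3,4] (faults so far: 6)
  step 15: ref 1 -> FAULT, evict 3, frames=[1,4] (faults so far: 7)
  Optimal total faults: 7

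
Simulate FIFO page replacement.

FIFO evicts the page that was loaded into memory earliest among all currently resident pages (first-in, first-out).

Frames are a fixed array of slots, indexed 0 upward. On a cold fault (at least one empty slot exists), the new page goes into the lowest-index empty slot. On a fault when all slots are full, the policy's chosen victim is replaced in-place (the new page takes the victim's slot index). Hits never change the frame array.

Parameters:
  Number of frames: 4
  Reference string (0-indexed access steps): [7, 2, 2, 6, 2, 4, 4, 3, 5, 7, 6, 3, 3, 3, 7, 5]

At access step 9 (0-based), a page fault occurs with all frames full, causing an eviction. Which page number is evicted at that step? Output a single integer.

Answer: 6

Derivation:
Step 0: ref 7 -> FAULT, frames=[7,-,-,-]
Step 1: ref 2 -> FAULT, frames=[7,2,-,-]
Step 2: ref 2 -> HIT, frames=[7,2,-,-]
Step 3: ref 6 -> FAULT, frames=[7,2,6,-]
Step 4: ref 2 -> HIT, frames=[7,2,6,-]
Step 5: ref 4 -> FAULT, frames=[7,2,6,4]
Step 6: ref 4 -> HIT, frames=[7,2,6,4]
Step 7: ref 3 -> FAULT, evict 7, frames=[3,2,6,4]
Step 8: ref 5 -> FAULT, evict 2, frames=[3,5,6,4]
Step 9: ref 7 -> FAULT, evict 6, frames=[3,5,7,4]
At step 9: evicted page 6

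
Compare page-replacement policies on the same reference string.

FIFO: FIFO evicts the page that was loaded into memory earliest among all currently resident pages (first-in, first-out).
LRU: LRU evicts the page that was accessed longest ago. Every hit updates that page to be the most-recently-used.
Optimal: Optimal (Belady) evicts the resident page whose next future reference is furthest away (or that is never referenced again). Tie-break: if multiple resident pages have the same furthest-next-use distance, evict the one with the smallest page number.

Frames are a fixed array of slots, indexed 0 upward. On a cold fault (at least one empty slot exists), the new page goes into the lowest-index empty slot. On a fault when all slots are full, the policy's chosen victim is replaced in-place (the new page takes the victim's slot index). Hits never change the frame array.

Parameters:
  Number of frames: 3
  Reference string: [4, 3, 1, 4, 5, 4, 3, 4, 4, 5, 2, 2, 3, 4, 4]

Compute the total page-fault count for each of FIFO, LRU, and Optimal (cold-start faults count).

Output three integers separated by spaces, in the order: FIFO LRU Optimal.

Answer: 7 8 5

Derivation:
--- FIFO ---
  step 0: ref 4 -> FAULT, frames=[4,-,-] (faults so far: 1)
  step 1: ref 3 -> FAULT, frames=[4,3,-] (faults so far: 2)
  step 2: ref 1 -> FAULT, frames=[4,3,1] (faults so far: 3)
  step 3: ref 4 -> HIT, frames=[4,3,1] (faults so far: 3)
  step 4: ref 5 -> FAULT, evict 4, frames=[5,3,1] (faults so far: 4)
  step 5: ref 4 -> FAULT, evict 3, frames=[5,4,1] (faults so far: 5)
  step 6: ref 3 -> FAULT, evict 1, frames=[5,4,3] (faults so far: 6)
  step 7: ref 4 -> HIT, frames=[5,4,3] (faults so far: 6)
  step 8: ref 4 -> HIT, frames=[5,4,3] (faults so far: 6)
  step 9: ref 5 -> HIT, frames=[5,4,3] (faults so far: 6)
  step 10: ref 2 -> FAULT, evict 5, frames=[2,4,3] (faults so far: 7)
  step 11: ref 2 -> HIT, frames=[2,4,3] (faults so far: 7)
  step 12: ref 3 -> HIT, frames=[2,4,3] (faults so far: 7)
  step 13: ref 4 -> HIT, frames=[2,4,3] (faults so far: 7)
  step 14: ref 4 -> HIT, frames=[2,4,3] (faults so far: 7)
  FIFO total faults: 7
--- LRU ---
  step 0: ref 4 -> FAULT, frames=[4,-,-] (faults so far: 1)
  step 1: ref 3 -> FAULT, frames=[4,3,-] (faults so far: 2)
  step 2: ref 1 -> FAULT, frames=[4,3,1] (faults so far: 3)
  step 3: ref 4 -> HIT, frames=[4,3,1] (faults so far: 3)
  step 4: ref 5 -> FAULT, evict 3, frames=[4,5,1] (faults so far: 4)
  step 5: ref 4 -> HIT, frames=[4,5,1] (faults so far: 4)
  step 6: ref 3 -> FAULT, evict 1, frames=[4,5,3] (faults so far: 5)
  step 7: ref 4 -> HIT, frames=[4,5,3] (faults so far: 5)
  step 8: ref 4 -> HIT, frames=[4,5,3] (faults so far: 5)
  step 9: ref 5 -> HIT, frames=[4,5,3] (faults so far: 5)
  step 10: ref 2 -> FAULT, evict 3, frames=[4,5,2] (faults so far: 6)
  step 11: ref 2 -> HIT, frames=[4,5,2] (faults so far: 6)
  step 12: ref 3 -> FAULT, evict 4, frames=[3,5,2] (faults so far: 7)
  step 13: ref 4 -> FAULT, evict 5, frames=[3,4,2] (faults so far: 8)
  step 14: ref 4 -> HIT, frames=[3,4,2] (faults so far: 8)
  LRU total faults: 8
--- Optimal ---
  step 0: ref 4 -> FAULT, frames=[4,-,-] (faults so far: 1)
  step 1: ref 3 -> FAULT, frames=[4,3,-] (faults so far: 2)
  step 2: ref 1 -> FAULT, frames=[4,3,1] (faults so far: 3)
  step 3: ref 4 -> HIT, frames=[4,3,1] (faults so far: 3)
  step 4: ref 5 -> FAULT, evict 1, frames=[4,3,5] (faults so far: 4)
  step 5: ref 4 -> HIT, frames=[4,3,5] (faults so far: 4)
  step 6: ref 3 -> HIT, frames=[4,3,5] (faults so far: 4)
  step 7: ref 4 -> HIT, frames=[4,3,5] (faults so far: 4)
  step 8: ref 4 -> HIT, frames=[4,3,5] (faults so far: 4)
  step 9: ref 5 -> HIT, frames=[4,3,5] (faults so far: 4)
  step 10: ref 2 -> FAULT, evict 5, frames=[4,3,2] (faults so far: 5)
  step 11: ref 2 -> HIT, frames=[4,3,2] (faults so far: 5)
  step 12: ref 3 -> HIT, frames=[4,3,2] (faults so far: 5)
  step 13: ref 4 -> HIT, frames=[4,3,2] (faults so far: 5)
  step 14: ref 4 -> HIT, frames=[4,3,2] (faults so far: 5)
  Optimal total faults: 5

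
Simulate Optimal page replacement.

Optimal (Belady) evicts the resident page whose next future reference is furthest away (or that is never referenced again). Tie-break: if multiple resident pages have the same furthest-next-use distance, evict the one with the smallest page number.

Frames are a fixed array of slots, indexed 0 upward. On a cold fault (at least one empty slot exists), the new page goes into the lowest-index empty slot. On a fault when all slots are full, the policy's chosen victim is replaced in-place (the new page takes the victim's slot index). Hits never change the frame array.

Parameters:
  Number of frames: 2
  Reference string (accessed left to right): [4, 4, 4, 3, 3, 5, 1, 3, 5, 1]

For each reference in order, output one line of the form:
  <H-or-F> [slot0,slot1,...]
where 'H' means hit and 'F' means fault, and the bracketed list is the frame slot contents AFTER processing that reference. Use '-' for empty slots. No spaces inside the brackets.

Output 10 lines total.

F [4,-]
H [4,-]
H [4,-]
F [4,3]
H [4,3]
F [5,3]
F [1,3]
H [1,3]
F [1,5]
H [1,5]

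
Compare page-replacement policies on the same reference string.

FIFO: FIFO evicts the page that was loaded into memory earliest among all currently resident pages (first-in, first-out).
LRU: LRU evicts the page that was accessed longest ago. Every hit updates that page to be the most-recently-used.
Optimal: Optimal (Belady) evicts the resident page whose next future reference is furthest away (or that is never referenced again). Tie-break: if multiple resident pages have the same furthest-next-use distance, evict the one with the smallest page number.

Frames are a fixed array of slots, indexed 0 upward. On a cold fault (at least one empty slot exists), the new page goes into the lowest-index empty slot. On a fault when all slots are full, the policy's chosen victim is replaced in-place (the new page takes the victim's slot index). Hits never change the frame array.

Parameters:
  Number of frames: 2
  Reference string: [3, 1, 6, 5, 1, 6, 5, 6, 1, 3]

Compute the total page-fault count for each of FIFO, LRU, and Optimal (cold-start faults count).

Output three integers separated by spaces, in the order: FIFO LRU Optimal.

--- FIFO ---
  step 0: ref 3 -> FAULT, frames=[3,-] (faults so far: 1)
  step 1: ref 1 -> FAULT, frames=[3,1] (faults so far: 2)
  step 2: ref 6 -> FAULT, evict 3, frames=[6,1] (faults so far: 3)
  step 3: ref 5 -> FAULT, evict 1, frames=[6,5] (faults so far: 4)
  step 4: ref 1 -> FAULT, evict 6, frames=[1,5] (faults so far: 5)
  step 5: ref 6 -> FAULT, evict 5, frames=[1,6] (faults so far: 6)
  step 6: ref 5 -> FAULT, evict 1, frames=[5,6] (faults so far: 7)
  step 7: ref 6 -> HIT, frames=[5,6] (faults so far: 7)
  step 8: ref 1 -> FAULT, evict 6, frames=[5,1] (faults so far: 8)
  step 9: ref 3 -> FAULT, evict 5, frames=[3,1] (faults so far: 9)
  FIFO total faults: 9
--- LRU ---
  step 0: ref 3 -> FAULT, frames=[3,-] (faults so far: 1)
  step 1: ref 1 -> FAULT, frames=[3,1] (faults so far: 2)
  step 2: ref 6 -> FAULT, evict 3, frames=[6,1] (faults so far: 3)
  step 3: ref 5 -> FAULT, evict 1, frames=[6,5] (faults so far: 4)
  step 4: ref 1 -> FAULT, evict 6, frames=[1,5] (faults so far: 5)
  step 5: ref 6 -> FAULT, evict 5, frames=[1,6] (faults so far: 6)
  step 6: ref 5 -> FAULT, evict 1, frames=[5,6] (faults so far: 7)
  step 7: ref 6 -> HIT, frames=[5,6] (faults so far: 7)
  step 8: ref 1 -> FAULT, evict 5, frames=[1,6] (faults so far: 8)
  step 9: ref 3 -> FAULT, evict 6, frames=[1,3] (faults so far: 9)
  LRU total faults: 9
--- Optimal ---
  step 0: ref 3 -> FAULT, frames=[3,-] (faults so far: 1)
  step 1: ref 1 -> FAULT, frames=[3,1] (faults so far: 2)
  step 2: ref 6 -> FAULT, evict 3, frames=[6,1] (faults so far: 3)
  step 3: ref 5 -> FAULT, evict 6, frames=[5,1] (faults so far: 4)
  step 4: ref 1 -> HIT, frames=[5,1] (faults so far: 4)
  step 5: ref 6 -> FAULT, evict 1, frames=[5,6] (faults so far: 5)
  step 6: ref 5 -> HIT, frames=[5,6] (faults so far: 5)
  step 7: ref 6 -> HIT, frames=[5,6] (faults so far: 5)
  step 8: ref 1 -> FAULT, evict 5, frames=[1,6] (faults so far: 6)
  step 9: ref 3 -> FAULT, evict 1, frames=[3,6] (faults so far: 7)
  Optimal total faults: 7

Answer: 9 9 7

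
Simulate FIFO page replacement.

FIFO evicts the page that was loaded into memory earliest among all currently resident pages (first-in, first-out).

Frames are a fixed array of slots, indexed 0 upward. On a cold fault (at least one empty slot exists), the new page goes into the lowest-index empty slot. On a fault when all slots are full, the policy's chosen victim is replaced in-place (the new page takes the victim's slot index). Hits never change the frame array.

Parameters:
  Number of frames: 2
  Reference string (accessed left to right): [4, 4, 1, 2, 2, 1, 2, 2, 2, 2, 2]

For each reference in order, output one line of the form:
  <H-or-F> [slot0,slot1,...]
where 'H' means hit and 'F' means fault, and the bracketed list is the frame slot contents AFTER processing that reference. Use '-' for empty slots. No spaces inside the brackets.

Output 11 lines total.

F [4,-]
H [4,-]
F [4,1]
F [2,1]
H [2,1]
H [2,1]
H [2,1]
H [2,1]
H [2,1]
H [2,1]
H [2,1]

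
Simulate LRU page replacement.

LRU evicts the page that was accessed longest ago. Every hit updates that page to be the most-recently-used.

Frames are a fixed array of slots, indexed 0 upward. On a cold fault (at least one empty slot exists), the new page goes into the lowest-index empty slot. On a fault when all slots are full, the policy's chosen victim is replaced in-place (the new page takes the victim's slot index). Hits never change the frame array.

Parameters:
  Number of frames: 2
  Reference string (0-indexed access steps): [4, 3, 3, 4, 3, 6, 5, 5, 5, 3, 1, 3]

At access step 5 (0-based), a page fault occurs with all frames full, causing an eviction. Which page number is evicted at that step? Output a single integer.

Step 0: ref 4 -> FAULT, frames=[4,-]
Step 1: ref 3 -> FAULT, frames=[4,3]
Step 2: ref 3 -> HIT, frames=[4,3]
Step 3: ref 4 -> HIT, frames=[4,3]
Step 4: ref 3 -> HIT, frames=[4,3]
Step 5: ref 6 -> FAULT, evict 4, frames=[6,3]
At step 5: evicted page 4

Answer: 4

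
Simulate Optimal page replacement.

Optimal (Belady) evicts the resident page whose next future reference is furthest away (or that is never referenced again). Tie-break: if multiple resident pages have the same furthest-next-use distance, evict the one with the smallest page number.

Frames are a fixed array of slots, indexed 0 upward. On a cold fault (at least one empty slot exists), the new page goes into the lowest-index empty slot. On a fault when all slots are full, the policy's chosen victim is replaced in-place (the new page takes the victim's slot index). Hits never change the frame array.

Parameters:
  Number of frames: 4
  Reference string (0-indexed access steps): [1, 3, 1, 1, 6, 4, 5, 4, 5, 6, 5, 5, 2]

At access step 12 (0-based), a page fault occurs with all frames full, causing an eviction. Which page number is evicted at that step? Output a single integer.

Answer: 3

Derivation:
Step 0: ref 1 -> FAULT, frames=[1,-,-,-]
Step 1: ref 3 -> FAULT, frames=[1,3,-,-]
Step 2: ref 1 -> HIT, frames=[1,3,-,-]
Step 3: ref 1 -> HIT, frames=[1,3,-,-]
Step 4: ref 6 -> FAULT, frames=[1,3,6,-]
Step 5: ref 4 -> FAULT, frames=[1,3,6,4]
Step 6: ref 5 -> FAULT, evict 1, frames=[5,3,6,4]
Step 7: ref 4 -> HIT, frames=[5,3,6,4]
Step 8: ref 5 -> HIT, frames=[5,3,6,4]
Step 9: ref 6 -> HIT, frames=[5,3,6,4]
Step 10: ref 5 -> HIT, frames=[5,3,6,4]
Step 11: ref 5 -> HIT, frames=[5,3,6,4]
Step 12: ref 2 -> FAULT, evict 3, frames=[5,2,6,4]
At step 12: evicted page 3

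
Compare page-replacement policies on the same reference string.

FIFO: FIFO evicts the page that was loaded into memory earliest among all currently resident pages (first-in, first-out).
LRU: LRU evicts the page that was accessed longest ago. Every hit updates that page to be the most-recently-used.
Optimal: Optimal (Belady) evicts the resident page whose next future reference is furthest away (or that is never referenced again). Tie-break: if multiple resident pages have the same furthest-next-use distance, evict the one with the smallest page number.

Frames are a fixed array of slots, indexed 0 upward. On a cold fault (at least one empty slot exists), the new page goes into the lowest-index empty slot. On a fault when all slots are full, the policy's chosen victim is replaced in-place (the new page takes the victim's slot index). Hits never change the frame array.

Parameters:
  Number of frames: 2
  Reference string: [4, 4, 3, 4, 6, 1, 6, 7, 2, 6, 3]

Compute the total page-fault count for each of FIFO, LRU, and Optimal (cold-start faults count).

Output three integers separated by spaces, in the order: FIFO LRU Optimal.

Answer: 8 8 7

Derivation:
--- FIFO ---
  step 0: ref 4 -> FAULT, frames=[4,-] (faults so far: 1)
  step 1: ref 4 -> HIT, frames=[4,-] (faults so far: 1)
  step 2: ref 3 -> FAULT, frames=[4,3] (faults so far: 2)
  step 3: ref 4 -> HIT, frames=[4,3] (faults so far: 2)
  step 4: ref 6 -> FAULT, evict 4, frames=[6,3] (faults so far: 3)
  step 5: ref 1 -> FAULT, evict 3, frames=[6,1] (faults so far: 4)
  step 6: ref 6 -> HIT, frames=[6,1] (faults so far: 4)
  step 7: ref 7 -> FAULT, evict 6, frames=[7,1] (faults so far: 5)
  step 8: ref 2 -> FAULT, evict 1, frames=[7,2] (faults so far: 6)
  step 9: ref 6 -> FAULT, evict 7, frames=[6,2] (faults so far: 7)
  step 10: ref 3 -> FAULT, evict 2, frames=[6,3] (faults so far: 8)
  FIFO total faults: 8
--- LRU ---
  step 0: ref 4 -> FAULT, frames=[4,-] (faults so far: 1)
  step 1: ref 4 -> HIT, frames=[4,-] (faults so far: 1)
  step 2: ref 3 -> FAULT, frames=[4,3] (faults so far: 2)
  step 3: ref 4 -> HIT, frames=[4,3] (faults so far: 2)
  step 4: ref 6 -> FAULT, evict 3, frames=[4,6] (faults so far: 3)
  step 5: ref 1 -> FAULT, evict 4, frames=[1,6] (faults so far: 4)
  step 6: ref 6 -> HIT, frames=[1,6] (faults so far: 4)
  step 7: ref 7 -> FAULT, evict 1, frames=[7,6] (faults so far: 5)
  step 8: ref 2 -> FAULT, evict 6, frames=[7,2] (faults so far: 6)
  step 9: ref 6 -> FAULT, evict 7, frames=[6,2] (faults so far: 7)
  step 10: ref 3 -> FAULT, evict 2, frames=[6,3] (faults so far: 8)
  LRU total faults: 8
--- Optimal ---
  step 0: ref 4 -> FAULT, frames=[4,-] (faults so far: 1)
  step 1: ref 4 -> HIT, frames=[4,-] (faults so far: 1)
  step 2: ref 3 -> FAULT, frames=[4,3] (faults so far: 2)
  step 3: ref 4 -> HIT, frames=[4,3] (faults so far: 2)
  step 4: ref 6 -> FAULT, evict 4, frames=[6,3] (faults so far: 3)
  step 5: ref 1 -> FAULT, evict 3, frames=[6,1] (faults so far: 4)
  step 6: ref 6 -> HIT, frames=[6,1] (faults so far: 4)
  step 7: ref 7 -> FAULT, evict 1, frames=[6,7] (faults so far: 5)
  step 8: ref 2 -> FAULT, evict 7, frames=[6,2] (faults so far: 6)
  step 9: ref 6 -> HIT, frames=[6,2] (faults so far: 6)
  step 10: ref 3 -> FAULT, evict 2, frames=[6,3] (faults so far: 7)
  Optimal total faults: 7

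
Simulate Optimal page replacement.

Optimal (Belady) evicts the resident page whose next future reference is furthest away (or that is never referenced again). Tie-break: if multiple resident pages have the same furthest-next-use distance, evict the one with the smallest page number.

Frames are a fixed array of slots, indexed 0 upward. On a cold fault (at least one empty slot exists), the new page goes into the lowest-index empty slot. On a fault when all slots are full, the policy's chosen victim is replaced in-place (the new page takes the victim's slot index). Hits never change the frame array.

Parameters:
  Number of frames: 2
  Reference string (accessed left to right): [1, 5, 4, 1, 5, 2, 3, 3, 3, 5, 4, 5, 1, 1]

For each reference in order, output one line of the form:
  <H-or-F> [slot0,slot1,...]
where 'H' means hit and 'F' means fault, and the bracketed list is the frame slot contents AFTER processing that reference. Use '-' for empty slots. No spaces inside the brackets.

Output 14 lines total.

F [1,-]
F [1,5]
F [1,4]
H [1,4]
F [5,4]
F [5,2]
F [5,3]
H [5,3]
H [5,3]
H [5,3]
F [5,4]
H [5,4]
F [5,1]
H [5,1]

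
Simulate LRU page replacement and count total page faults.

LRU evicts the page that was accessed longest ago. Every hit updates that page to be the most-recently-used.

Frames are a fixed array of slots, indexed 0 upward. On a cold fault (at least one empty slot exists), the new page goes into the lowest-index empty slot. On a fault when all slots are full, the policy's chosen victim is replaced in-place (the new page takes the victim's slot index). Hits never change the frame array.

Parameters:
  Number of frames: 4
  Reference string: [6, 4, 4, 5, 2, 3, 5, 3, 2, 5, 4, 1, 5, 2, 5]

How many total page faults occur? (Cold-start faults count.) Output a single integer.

Step 0: ref 6 → FAULT, frames=[6,-,-,-]
Step 1: ref 4 → FAULT, frames=[6,4,-,-]
Step 2: ref 4 → HIT, frames=[6,4,-,-]
Step 3: ref 5 → FAULT, frames=[6,4,5,-]
Step 4: ref 2 → FAULT, frames=[6,4,5,2]
Step 5: ref 3 → FAULT (evict 6), frames=[3,4,5,2]
Step 6: ref 5 → HIT, frames=[3,4,5,2]
Step 7: ref 3 → HIT, frames=[3,4,5,2]
Step 8: ref 2 → HIT, frames=[3,4,5,2]
Step 9: ref 5 → HIT, frames=[3,4,5,2]
Step 10: ref 4 → HIT, frames=[3,4,5,2]
Step 11: ref 1 → FAULT (evict 3), frames=[1,4,5,2]
Step 12: ref 5 → HIT, frames=[1,4,5,2]
Step 13: ref 2 → HIT, frames=[1,4,5,2]
Step 14: ref 5 → HIT, frames=[1,4,5,2]
Total faults: 6

Answer: 6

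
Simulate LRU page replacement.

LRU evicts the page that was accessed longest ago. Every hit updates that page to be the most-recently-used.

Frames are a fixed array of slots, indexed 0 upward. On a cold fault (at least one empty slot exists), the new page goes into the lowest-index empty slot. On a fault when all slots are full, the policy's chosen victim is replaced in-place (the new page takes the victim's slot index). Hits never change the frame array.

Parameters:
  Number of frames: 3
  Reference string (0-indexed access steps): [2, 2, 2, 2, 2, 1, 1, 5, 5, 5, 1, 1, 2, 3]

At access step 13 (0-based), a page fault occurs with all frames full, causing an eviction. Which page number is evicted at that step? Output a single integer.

Step 0: ref 2 -> FAULT, frames=[2,-,-]
Step 1: ref 2 -> HIT, frames=[2,-,-]
Step 2: ref 2 -> HIT, frames=[2,-,-]
Step 3: ref 2 -> HIT, frames=[2,-,-]
Step 4: ref 2 -> HIT, frames=[2,-,-]
Step 5: ref 1 -> FAULT, frames=[2,1,-]
Step 6: ref 1 -> HIT, frames=[2,1,-]
Step 7: ref 5 -> FAULT, frames=[2,1,5]
Step 8: ref 5 -> HIT, frames=[2,1,5]
Step 9: ref 5 -> HIT, frames=[2,1,5]
Step 10: ref 1 -> HIT, frames=[2,1,5]
Step 11: ref 1 -> HIT, frames=[2,1,5]
Step 12: ref 2 -> HIT, frames=[2,1,5]
Step 13: ref 3 -> FAULT, evict 5, frames=[2,1,3]
At step 13: evicted page 5

Answer: 5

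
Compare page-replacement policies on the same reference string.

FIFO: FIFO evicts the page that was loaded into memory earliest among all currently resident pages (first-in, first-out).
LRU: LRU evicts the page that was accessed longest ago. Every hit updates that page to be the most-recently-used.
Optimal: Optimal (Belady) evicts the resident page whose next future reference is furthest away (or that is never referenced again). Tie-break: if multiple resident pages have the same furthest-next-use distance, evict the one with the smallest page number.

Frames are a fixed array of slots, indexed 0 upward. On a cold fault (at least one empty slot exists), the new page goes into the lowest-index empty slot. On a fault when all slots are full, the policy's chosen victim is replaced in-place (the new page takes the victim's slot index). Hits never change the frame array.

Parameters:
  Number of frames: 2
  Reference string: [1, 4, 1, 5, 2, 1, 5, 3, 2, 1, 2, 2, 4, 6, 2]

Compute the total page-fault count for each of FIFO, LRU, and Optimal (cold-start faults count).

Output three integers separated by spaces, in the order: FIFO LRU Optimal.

Answer: 12 12 9

Derivation:
--- FIFO ---
  step 0: ref 1 -> FAULT, frames=[1,-] (faults so far: 1)
  step 1: ref 4 -> FAULT, frames=[1,4] (faults so far: 2)
  step 2: ref 1 -> HIT, frames=[1,4] (faults so far: 2)
  step 3: ref 5 -> FAULT, evict 1, frames=[5,4] (faults so far: 3)
  step 4: ref 2 -> FAULT, evict 4, frames=[5,2] (faults so far: 4)
  step 5: ref 1 -> FAULT, evict 5, frames=[1,2] (faults so far: 5)
  step 6: ref 5 -> FAULT, evict 2, frames=[1,5] (faults so far: 6)
  step 7: ref 3 -> FAULT, evict 1, frames=[3,5] (faults so far: 7)
  step 8: ref 2 -> FAULT, evict 5, frames=[3,2] (faults so far: 8)
  step 9: ref 1 -> FAULT, evict 3, frames=[1,2] (faults so far: 9)
  step 10: ref 2 -> HIT, frames=[1,2] (faults so far: 9)
  step 11: ref 2 -> HIT, frames=[1,2] (faults so far: 9)
  step 12: ref 4 -> FAULT, evict 2, frames=[1,4] (faults so far: 10)
  step 13: ref 6 -> FAULT, evict 1, frames=[6,4] (faults so far: 11)
  step 14: ref 2 -> FAULT, evict 4, frames=[6,2] (faults so far: 12)
  FIFO total faults: 12
--- LRU ---
  step 0: ref 1 -> FAULT, frames=[1,-] (faults so far: 1)
  step 1: ref 4 -> FAULT, frames=[1,4] (faults so far: 2)
  step 2: ref 1 -> HIT, frames=[1,4] (faults so far: 2)
  step 3: ref 5 -> FAULT, evict 4, frames=[1,5] (faults so far: 3)
  step 4: ref 2 -> FAULT, evict 1, frames=[2,5] (faults so far: 4)
  step 5: ref 1 -> FAULT, evict 5, frames=[2,1] (faults so far: 5)
  step 6: ref 5 -> FAULT, evict 2, frames=[5,1] (faults so far: 6)
  step 7: ref 3 -> FAULT, evict 1, frames=[5,3] (faults so far: 7)
  step 8: ref 2 -> FAULT, evict 5, frames=[2,3] (faults so far: 8)
  step 9: ref 1 -> FAULT, evict 3, frames=[2,1] (faults so far: 9)
  step 10: ref 2 -> HIT, frames=[2,1] (faults so far: 9)
  step 11: ref 2 -> HIT, frames=[2,1] (faults so far: 9)
  step 12: ref 4 -> FAULT, evict 1, frames=[2,4] (faults so far: 10)
  step 13: ref 6 -> FAULT, evict 2, frames=[6,4] (faults so far: 11)
  step 14: ref 2 -> FAULT, evict 4, frames=[6,2] (faults so far: 12)
  LRU total faults: 12
--- Optimal ---
  step 0: ref 1 -> FAULT, frames=[1,-] (faults so far: 1)
  step 1: ref 4 -> FAULT, frames=[1,4] (faults so far: 2)
  step 2: ref 1 -> HIT, frames=[1,4] (faults so far: 2)
  step 3: ref 5 -> FAULT, evict 4, frames=[1,5] (faults so far: 3)
  step 4: ref 2 -> FAULT, evict 5, frames=[1,2] (faults so far: 4)
  step 5: ref 1 -> HIT, frames=[1,2] (faults so far: 4)
  step 6: ref 5 -> FAULT, evict 1, frames=[5,2] (faults so far: 5)
  step 7: ref 3 -> FAULT, evict 5, frames=[3,2] (faults so far: 6)
  step 8: ref 2 -> HIT, frames=[3,2] (faults so far: 6)
  step 9: ref 1 -> FAULT, evict 3, frames=[1,2] (faults so far: 7)
  step 10: ref 2 -> HIT, frames=[1,2] (faults so far: 7)
  step 11: ref 2 -> HIT, frames=[1,2] (faults so far: 7)
  step 12: ref 4 -> FAULT, evict 1, frames=[4,2] (faults so far: 8)
  step 13: ref 6 -> FAULT, evict 4, frames=[6,2] (faults so far: 9)
  step 14: ref 2 -> HIT, frames=[6,2] (faults so far: 9)
  Optimal total faults: 9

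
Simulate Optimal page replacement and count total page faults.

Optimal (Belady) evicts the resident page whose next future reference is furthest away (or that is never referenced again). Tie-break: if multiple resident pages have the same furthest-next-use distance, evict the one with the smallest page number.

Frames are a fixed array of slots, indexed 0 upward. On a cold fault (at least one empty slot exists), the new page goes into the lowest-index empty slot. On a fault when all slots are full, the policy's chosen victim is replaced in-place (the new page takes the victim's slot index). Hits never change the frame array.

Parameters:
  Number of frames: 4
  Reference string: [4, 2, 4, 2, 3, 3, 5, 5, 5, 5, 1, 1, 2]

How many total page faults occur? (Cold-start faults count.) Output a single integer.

Answer: 5

Derivation:
Step 0: ref 4 → FAULT, frames=[4,-,-,-]
Step 1: ref 2 → FAULT, frames=[4,2,-,-]
Step 2: ref 4 → HIT, frames=[4,2,-,-]
Step 3: ref 2 → HIT, frames=[4,2,-,-]
Step 4: ref 3 → FAULT, frames=[4,2,3,-]
Step 5: ref 3 → HIT, frames=[4,2,3,-]
Step 6: ref 5 → FAULT, frames=[4,2,3,5]
Step 7: ref 5 → HIT, frames=[4,2,3,5]
Step 8: ref 5 → HIT, frames=[4,2,3,5]
Step 9: ref 5 → HIT, frames=[4,2,3,5]
Step 10: ref 1 → FAULT (evict 3), frames=[4,2,1,5]
Step 11: ref 1 → HIT, frames=[4,2,1,5]
Step 12: ref 2 → HIT, frames=[4,2,1,5]
Total faults: 5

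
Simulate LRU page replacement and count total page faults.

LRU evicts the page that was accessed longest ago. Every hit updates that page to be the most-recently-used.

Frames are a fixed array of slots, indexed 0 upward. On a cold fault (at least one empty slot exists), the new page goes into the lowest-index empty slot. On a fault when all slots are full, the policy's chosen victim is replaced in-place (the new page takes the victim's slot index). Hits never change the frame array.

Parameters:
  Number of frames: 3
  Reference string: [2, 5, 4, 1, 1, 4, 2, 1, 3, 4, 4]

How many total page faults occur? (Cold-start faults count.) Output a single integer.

Step 0: ref 2 → FAULT, frames=[2,-,-]
Step 1: ref 5 → FAULT, frames=[2,5,-]
Step 2: ref 4 → FAULT, frames=[2,5,4]
Step 3: ref 1 → FAULT (evict 2), frames=[1,5,4]
Step 4: ref 1 → HIT, frames=[1,5,4]
Step 5: ref 4 → HIT, frames=[1,5,4]
Step 6: ref 2 → FAULT (evict 5), frames=[1,2,4]
Step 7: ref 1 → HIT, frames=[1,2,4]
Step 8: ref 3 → FAULT (evict 4), frames=[1,2,3]
Step 9: ref 4 → FAULT (evict 2), frames=[1,4,3]
Step 10: ref 4 → HIT, frames=[1,4,3]
Total faults: 7

Answer: 7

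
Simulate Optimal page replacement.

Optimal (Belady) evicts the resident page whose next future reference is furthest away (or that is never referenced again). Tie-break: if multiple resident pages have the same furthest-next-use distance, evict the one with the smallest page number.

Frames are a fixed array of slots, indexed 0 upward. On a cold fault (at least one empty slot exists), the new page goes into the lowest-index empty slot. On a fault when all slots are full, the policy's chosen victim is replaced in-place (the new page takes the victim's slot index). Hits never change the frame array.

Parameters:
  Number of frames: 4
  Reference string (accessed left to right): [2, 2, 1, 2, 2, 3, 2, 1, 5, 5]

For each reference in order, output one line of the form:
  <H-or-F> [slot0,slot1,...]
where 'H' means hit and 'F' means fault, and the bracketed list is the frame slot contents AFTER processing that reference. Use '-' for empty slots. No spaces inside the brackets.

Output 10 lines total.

F [2,-,-,-]
H [2,-,-,-]
F [2,1,-,-]
H [2,1,-,-]
H [2,1,-,-]
F [2,1,3,-]
H [2,1,3,-]
H [2,1,3,-]
F [2,1,3,5]
H [2,1,3,5]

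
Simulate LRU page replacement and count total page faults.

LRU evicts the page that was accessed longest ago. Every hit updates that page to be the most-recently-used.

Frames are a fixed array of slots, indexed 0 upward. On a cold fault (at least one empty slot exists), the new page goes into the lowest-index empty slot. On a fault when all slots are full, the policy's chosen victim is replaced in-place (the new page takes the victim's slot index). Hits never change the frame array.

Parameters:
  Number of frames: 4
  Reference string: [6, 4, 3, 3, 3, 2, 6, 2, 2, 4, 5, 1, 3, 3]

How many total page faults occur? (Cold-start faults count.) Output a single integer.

Answer: 7

Derivation:
Step 0: ref 6 → FAULT, frames=[6,-,-,-]
Step 1: ref 4 → FAULT, frames=[6,4,-,-]
Step 2: ref 3 → FAULT, frames=[6,4,3,-]
Step 3: ref 3 → HIT, frames=[6,4,3,-]
Step 4: ref 3 → HIT, frames=[6,4,3,-]
Step 5: ref 2 → FAULT, frames=[6,4,3,2]
Step 6: ref 6 → HIT, frames=[6,4,3,2]
Step 7: ref 2 → HIT, frames=[6,4,3,2]
Step 8: ref 2 → HIT, frames=[6,4,3,2]
Step 9: ref 4 → HIT, frames=[6,4,3,2]
Step 10: ref 5 → FAULT (evict 3), frames=[6,4,5,2]
Step 11: ref 1 → FAULT (evict 6), frames=[1,4,5,2]
Step 12: ref 3 → FAULT (evict 2), frames=[1,4,5,3]
Step 13: ref 3 → HIT, frames=[1,4,5,3]
Total faults: 7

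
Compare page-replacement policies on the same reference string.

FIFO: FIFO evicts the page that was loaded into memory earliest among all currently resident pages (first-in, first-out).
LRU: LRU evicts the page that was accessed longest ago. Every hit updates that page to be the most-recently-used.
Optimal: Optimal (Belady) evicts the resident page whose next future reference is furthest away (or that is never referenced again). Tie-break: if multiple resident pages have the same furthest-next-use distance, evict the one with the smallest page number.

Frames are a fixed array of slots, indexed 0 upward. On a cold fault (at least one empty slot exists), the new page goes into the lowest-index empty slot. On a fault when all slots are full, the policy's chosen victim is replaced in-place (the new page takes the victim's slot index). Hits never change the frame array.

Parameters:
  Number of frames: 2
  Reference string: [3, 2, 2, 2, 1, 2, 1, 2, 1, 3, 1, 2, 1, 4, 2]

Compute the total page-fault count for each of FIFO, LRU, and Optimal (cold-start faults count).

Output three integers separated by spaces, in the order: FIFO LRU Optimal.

Answer: 8 7 6

Derivation:
--- FIFO ---
  step 0: ref 3 -> FAULT, frames=[3,-] (faults so far: 1)
  step 1: ref 2 -> FAULT, frames=[3,2] (faults so far: 2)
  step 2: ref 2 -> HIT, frames=[3,2] (faults so far: 2)
  step 3: ref 2 -> HIT, frames=[3,2] (faults so far: 2)
  step 4: ref 1 -> FAULT, evict 3, frames=[1,2] (faults so far: 3)
  step 5: ref 2 -> HIT, frames=[1,2] (faults so far: 3)
  step 6: ref 1 -> HIT, frames=[1,2] (faults so far: 3)
  step 7: ref 2 -> HIT, frames=[1,2] (faults so far: 3)
  step 8: ref 1 -> HIT, frames=[1,2] (faults so far: 3)
  step 9: ref 3 -> FAULT, evict 2, frames=[1,3] (faults so far: 4)
  step 10: ref 1 -> HIT, frames=[1,3] (faults so far: 4)
  step 11: ref 2 -> FAULT, evict 1, frames=[2,3] (faults so far: 5)
  step 12: ref 1 -> FAULT, evict 3, frames=[2,1] (faults so far: 6)
  step 13: ref 4 -> FAULT, evict 2, frames=[4,1] (faults so far: 7)
  step 14: ref 2 -> FAULT, evict 1, frames=[4,2] (faults so far: 8)
  FIFO total faults: 8
--- LRU ---
  step 0: ref 3 -> FAULT, frames=[3,-] (faults so far: 1)
  step 1: ref 2 -> FAULT, frames=[3,2] (faults so far: 2)
  step 2: ref 2 -> HIT, frames=[3,2] (faults so far: 2)
  step 3: ref 2 -> HIT, frames=[3,2] (faults so far: 2)
  step 4: ref 1 -> FAULT, evict 3, frames=[1,2] (faults so far: 3)
  step 5: ref 2 -> HIT, frames=[1,2] (faults so far: 3)
  step 6: ref 1 -> HIT, frames=[1,2] (faults so far: 3)
  step 7: ref 2 -> HIT, frames=[1,2] (faults so far: 3)
  step 8: ref 1 -> HIT, frames=[1,2] (faults so far: 3)
  step 9: ref 3 -> FAULT, evict 2, frames=[1,3] (faults so far: 4)
  step 10: ref 1 -> HIT, frames=[1,3] (faults so far: 4)
  step 11: ref 2 -> FAULT, evict 3, frames=[1,2] (faults so far: 5)
  step 12: ref 1 -> HIT, frames=[1,2] (faults so far: 5)
  step 13: ref 4 -> FAULT, evict 2, frames=[1,4] (faults so far: 6)
  step 14: ref 2 -> FAULT, evict 1, frames=[2,4] (faults so far: 7)
  LRU total faults: 7
--- Optimal ---
  step 0: ref 3 -> FAULT, frames=[3,-] (faults so far: 1)
  step 1: ref 2 -> FAULT, frames=[3,2] (faults so far: 2)
  step 2: ref 2 -> HIT, frames=[3,2] (faults so far: 2)
  step 3: ref 2 -> HIT, frames=[3,2] (faults so far: 2)
  step 4: ref 1 -> FAULT, evict 3, frames=[1,2] (faults so far: 3)
  step 5: ref 2 -> HIT, frames=[1,2] (faults so far: 3)
  step 6: ref 1 -> HIT, frames=[1,2] (faults so far: 3)
  step 7: ref 2 -> HIT, frames=[1,2] (faults so far: 3)
  step 8: ref 1 -> HIT, frames=[1,2] (faults so far: 3)
  step 9: ref 3 -> FAULT, evict 2, frames=[1,3] (faults so far: 4)
  step 10: ref 1 -> HIT, frames=[1,3] (faults so far: 4)
  step 11: ref 2 -> FAULT, evict 3, frames=[1,2] (faults so far: 5)
  step 12: ref 1 -> HIT, frames=[1,2] (faults so far: 5)
  step 13: ref 4 -> FAULT, evict 1, frames=[4,2] (faults so far: 6)
  step 14: ref 2 -> HIT, frames=[4,2] (faults so far: 6)
  Optimal total faults: 6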